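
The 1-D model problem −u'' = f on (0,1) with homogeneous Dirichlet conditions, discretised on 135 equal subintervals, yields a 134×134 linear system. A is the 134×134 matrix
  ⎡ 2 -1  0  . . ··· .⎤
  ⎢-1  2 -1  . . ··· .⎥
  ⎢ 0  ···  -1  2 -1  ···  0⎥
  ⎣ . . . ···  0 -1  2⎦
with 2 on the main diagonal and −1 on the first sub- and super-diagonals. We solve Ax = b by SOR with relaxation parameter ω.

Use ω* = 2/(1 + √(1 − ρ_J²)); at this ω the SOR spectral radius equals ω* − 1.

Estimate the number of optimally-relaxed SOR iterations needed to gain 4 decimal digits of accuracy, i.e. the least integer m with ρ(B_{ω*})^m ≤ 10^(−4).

m = 198

B_J for the 134×134 system has eigenvalues cos(kπ/135); ρ_J = cos(π/135) = 0.9997292.
√(1−ρ_J²) simplifies to sin(π/135) = 0.0232690.
So ω* = 2/1.0232690 = 1.9545203 (Young).
ρ_SOR = ω* − 1 ≈ 0.9545203.
m ≥ 4·ln10 / (−ln 0.9545203) = 197.874; smallest integer m = 198.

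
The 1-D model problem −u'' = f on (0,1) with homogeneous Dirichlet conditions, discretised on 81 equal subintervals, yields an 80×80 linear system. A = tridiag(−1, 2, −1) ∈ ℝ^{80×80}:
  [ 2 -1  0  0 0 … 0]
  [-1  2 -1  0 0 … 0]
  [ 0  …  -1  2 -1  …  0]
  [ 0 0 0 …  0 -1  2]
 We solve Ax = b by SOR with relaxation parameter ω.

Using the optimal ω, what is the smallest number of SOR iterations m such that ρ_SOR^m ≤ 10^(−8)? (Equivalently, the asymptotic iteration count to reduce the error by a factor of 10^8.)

With n=80, ρ(Jacobi) = cos(π/81) = 0.9992480.
√(1−ρ_J²) simplifies to sin(π/81) = 0.0387754.
ω* = 2 / (1 + 0.0387754) = 2 / 1.0387754 ≈ 1.9253440.
[ρ_SOR] ω* − 1 = 0.9253440.
Need (0.9253440)^m ≤ 10^(−8): m ≥ 8·ln10/|ln 0.9253440| = 18.4207/0.0775897 = 237.412 ⇒ m = 238.

m = 238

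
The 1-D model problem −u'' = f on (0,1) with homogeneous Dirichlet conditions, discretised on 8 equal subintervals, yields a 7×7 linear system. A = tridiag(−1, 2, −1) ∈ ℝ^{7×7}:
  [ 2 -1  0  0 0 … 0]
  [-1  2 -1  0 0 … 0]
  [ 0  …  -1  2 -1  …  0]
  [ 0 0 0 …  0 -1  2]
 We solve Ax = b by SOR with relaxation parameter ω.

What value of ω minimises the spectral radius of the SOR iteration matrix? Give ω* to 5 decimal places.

ω* = 1.44646

ρ_J = max_k |cos(kπ/8)| = cos(π/8) = 0.92388
√(1−ρ_J²) simplifies to sin(π/8) = 0.382683.
So ω* = 2/1.382683 = 1.44646 (Young).
ρ(B_{ω*}) = ω*−1 = 0.44646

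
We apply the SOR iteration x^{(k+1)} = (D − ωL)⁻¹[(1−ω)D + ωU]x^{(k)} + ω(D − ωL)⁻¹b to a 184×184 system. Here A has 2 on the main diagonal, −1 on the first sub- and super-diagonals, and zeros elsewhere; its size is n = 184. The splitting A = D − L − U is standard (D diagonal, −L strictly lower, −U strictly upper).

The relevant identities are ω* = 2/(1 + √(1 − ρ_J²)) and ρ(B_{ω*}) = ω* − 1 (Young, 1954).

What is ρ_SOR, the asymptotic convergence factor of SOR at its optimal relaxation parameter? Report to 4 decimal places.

½·tridiag(1,0,1) at n=184: λ_k = cos(kπ/185); max |λ| at k=1 ⇒ ρ_J = cos(π/185) ≈ 0.9999.
√(1−ρ_J²) = |sin(π/185)| = 0.01698
ω* = 2/(1+0.01698) = 1.9666
ρ_SOR = ω* − 1 ≈ 0.9666.

ρ_SOR = 0.9666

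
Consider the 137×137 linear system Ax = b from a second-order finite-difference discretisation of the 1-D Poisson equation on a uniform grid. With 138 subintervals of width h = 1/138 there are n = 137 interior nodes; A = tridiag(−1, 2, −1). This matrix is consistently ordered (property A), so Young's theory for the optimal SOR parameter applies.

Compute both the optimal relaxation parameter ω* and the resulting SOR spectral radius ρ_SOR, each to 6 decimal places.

spectrum of D⁻¹(L+U) = {cos(kπ/138) : 1≤k≤137}; ρ_J = cos(π/138) = 0.999741.
1 − cos²(π/138) = sin²(π/138) ⇒ √(1−ρ_J²) = sin(π/138) = 0.0227632.
ω* = 2/(1 + 0.0227632) = 2/1.0227632 = 1.955487.
[ρ_SOR] ω* − 1 = 0.955487.

ω* = 1.955487, ρ_SOR = 0.955487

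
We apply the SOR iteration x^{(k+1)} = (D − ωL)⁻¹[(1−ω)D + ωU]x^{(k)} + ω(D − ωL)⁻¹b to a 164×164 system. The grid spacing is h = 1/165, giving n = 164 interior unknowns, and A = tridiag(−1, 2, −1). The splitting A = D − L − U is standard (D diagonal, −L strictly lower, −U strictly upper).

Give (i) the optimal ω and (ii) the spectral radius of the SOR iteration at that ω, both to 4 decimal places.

ω* = 1.9626, ρ_SOR = 0.9626

spectrum of D⁻¹(L+U) = {cos(kπ/165) : 1≤k≤164}; ρ_J = cos(π/165) = 0.9998.
√(1−ρ_J²) = |sin(π/165)| = 0.01904
Young: ω* = 2/(1+√(1−ρ_J²)) = 2/(1+0.01904) = 2/1.01904 = 1.9626.
At ω = 1.9626 every |λ(B_ω)| = ω−1, so ρ_SOR = 0.9626.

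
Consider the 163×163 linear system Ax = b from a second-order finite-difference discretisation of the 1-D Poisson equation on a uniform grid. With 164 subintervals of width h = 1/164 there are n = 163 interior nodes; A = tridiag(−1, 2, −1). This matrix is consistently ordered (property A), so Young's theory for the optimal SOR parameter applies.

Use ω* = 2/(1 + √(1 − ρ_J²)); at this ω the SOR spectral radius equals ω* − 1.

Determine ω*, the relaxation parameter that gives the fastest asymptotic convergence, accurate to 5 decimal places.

[ρ_J] n=163: ρ(B_J) = cos(π/(n+1)) = cos(π/164) = 0.99982.
√(1−ρ_J²) = |sin(π/164)| = 0.019155
Then 2/(1+√(1−ρ_J²)) = 2/(1+0.019155); ω* = 2/1.019155 = 1.96241.
[ρ_SOR] ω* − 1 = 0.96241.

ω* = 1.96241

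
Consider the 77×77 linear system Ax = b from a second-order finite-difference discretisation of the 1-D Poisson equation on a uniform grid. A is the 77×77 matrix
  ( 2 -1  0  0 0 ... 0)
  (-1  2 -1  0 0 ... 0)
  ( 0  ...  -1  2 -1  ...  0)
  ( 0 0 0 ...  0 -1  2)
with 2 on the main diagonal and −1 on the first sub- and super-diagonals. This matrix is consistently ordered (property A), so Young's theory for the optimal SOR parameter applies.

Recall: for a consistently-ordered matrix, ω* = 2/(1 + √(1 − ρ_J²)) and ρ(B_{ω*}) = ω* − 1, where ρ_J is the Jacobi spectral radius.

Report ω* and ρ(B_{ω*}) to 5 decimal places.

n=77: λ(B_J) = 1 − λ(A)/2 = cos(kπ/78); k=1 gives ρ_J = 0.99919.
√(1 − cos²(π/78)) = sin(π/78) ≈ 0.040266.
Then 2/(1+√(1−ρ_J²)) = 2/(1+0.040266); ω* = 2/1.040266 = 1.92259.
At ω = 1.92259 every |λ(B_ω)| = ω−1, so ρ_SOR = 0.92259.

ω* = 1.92259, ρ_SOR = 0.92259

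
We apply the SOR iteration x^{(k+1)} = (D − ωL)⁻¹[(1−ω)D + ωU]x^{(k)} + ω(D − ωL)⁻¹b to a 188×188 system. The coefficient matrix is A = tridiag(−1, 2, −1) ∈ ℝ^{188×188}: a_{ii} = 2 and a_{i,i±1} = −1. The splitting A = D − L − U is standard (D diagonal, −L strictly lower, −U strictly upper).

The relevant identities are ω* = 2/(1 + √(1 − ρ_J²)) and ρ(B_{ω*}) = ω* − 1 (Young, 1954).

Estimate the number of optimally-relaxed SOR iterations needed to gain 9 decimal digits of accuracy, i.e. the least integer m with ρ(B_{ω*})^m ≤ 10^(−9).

m = 624

spectrum of D⁻¹(L+U) = {cos(kπ/189) : 1≤k≤188}; ρ_J = cos(π/189) = 0.9998619.
root = sin(π/189) = 0.0166214  (since 1−cos² = sin²).
So ω* = 2/1.0166214 = 1.9673007 (Young).
At ω = 1.9673007 every |λ(B_ω)| = ω−1, so ρ_SOR = 0.9673007.
9·ln10 = 20.7233; −ln(0.9673007) = 0.0332459; m = ⌈20.7233/0.0332459⌉ = ⌈623.334⌉ = 624.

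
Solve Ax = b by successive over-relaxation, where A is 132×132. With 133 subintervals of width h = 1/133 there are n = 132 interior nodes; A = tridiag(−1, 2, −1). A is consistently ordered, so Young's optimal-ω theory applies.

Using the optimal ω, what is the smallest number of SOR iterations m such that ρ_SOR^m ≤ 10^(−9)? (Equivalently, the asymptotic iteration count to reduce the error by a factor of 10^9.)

ρ_J = max_k |cos(kπ/133)| = cos(π/133) = 0.9997210
√(1 − cos²(π/133)) = sin(π/133) ≈ 0.0236188.
Then 2/(1+√(1−ρ_J²)) = 2/(1+0.0236188); ω* = 2/1.0236188 = 1.9538524.
ρ_SOR = ω* − 1 = 1.9538524 − 1 = 0.9538524.
Need (0.9538524)^m ≤ 10^(−9): m ≥ 9·ln10/|ln 0.9538524| = 20.7233/0.0472463 = 438.623 ⇒ m = 439.

m = 439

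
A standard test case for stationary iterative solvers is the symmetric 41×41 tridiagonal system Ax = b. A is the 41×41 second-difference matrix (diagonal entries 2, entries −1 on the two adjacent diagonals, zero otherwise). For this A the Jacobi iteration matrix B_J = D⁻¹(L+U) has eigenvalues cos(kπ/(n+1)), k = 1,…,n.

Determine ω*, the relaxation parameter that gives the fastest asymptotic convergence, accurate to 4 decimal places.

spectrum of D⁻¹(L+U) = {cos(kπ/42) : 1≤k≤41}; ρ_J = cos(π/42) = 0.9972.
√(1−ρ_J²) simplifies to sin(π/42) = 0.07473.
ω* = 2/(1+0.07473) = 1.8609
ρ_SOR = ω* − 1 = 1.8609 − 1 = 0.8609.

ω* = 1.8609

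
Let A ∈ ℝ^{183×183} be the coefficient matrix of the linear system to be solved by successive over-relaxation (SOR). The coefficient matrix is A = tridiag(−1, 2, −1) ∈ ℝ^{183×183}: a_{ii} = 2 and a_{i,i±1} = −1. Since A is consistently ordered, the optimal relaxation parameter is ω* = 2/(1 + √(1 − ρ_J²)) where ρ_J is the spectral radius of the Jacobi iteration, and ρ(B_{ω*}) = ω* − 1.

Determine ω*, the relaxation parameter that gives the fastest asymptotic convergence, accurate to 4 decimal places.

With n=183, ρ(Jacobi) = cos(π/184) = 0.9999.
root = sin(π/184) = 0.01707  (since 1−cos² = sin²).
ω* = 2/(1+0.01707) = 1.9664
ρ_SOR = ω* − 1 ≈ 0.9664.

ω* = 1.9664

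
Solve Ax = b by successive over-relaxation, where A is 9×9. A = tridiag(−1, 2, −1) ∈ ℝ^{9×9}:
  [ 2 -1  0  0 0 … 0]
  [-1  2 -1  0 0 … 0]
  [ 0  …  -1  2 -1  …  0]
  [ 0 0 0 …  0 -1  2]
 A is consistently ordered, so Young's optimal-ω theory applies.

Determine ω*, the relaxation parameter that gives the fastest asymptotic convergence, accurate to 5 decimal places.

ω* = 1.52786

ρ_J = max_k |cos(kπ/10)| = cos(π/10) = 0.95106
1 − cos²(π/10) = sin²(π/10) ⇒ √(1−ρ_J²) = sin(π/10) = 0.309017.
ω* = 2/(1 + 0.309017) = 2/1.309017 = 1.52786.
ρ_SOR = ω* − 1 = 1.52786 − 1 = 0.52786.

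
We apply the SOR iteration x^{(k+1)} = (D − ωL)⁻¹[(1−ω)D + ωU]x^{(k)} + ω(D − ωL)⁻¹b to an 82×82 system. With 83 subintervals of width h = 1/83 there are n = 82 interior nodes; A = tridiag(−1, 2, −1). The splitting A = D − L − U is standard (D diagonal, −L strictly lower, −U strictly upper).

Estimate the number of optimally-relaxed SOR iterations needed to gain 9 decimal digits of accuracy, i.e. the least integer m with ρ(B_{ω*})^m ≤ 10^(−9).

m = 274

½·tridiag(1,0,1) at n=82: λ_k = cos(kπ/83); max |λ| at k=1 ⇒ ρ_J = cos(π/83) ≈ 0.9992838.
√(1−ρ_J²) = |sin(π/83)| = 0.0378415
ω* = 2/(1+0.0378415) = 1.9270765
ρ_SOR = ω* − 1 = 1.9270765 − 1 = 0.9270765.
Need (0.9270765)^m ≤ 10^(−9): m ≥ 9·ln10/|ln 0.9270765| = 20.7233/0.0757192 = 273.686 ⇒ m = 274.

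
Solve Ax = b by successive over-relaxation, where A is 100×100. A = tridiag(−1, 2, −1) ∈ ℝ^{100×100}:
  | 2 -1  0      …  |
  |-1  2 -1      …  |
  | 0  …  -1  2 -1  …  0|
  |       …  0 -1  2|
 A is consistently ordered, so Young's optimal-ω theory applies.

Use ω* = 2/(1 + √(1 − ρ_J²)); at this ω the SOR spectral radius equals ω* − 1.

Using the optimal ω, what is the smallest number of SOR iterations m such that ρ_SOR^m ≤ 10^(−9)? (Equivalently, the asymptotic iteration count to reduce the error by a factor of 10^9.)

m = 334

½·tridiag(1,0,1) at n=100: λ_k = cos(kπ/101); max |λ| at k=1 ⇒ ρ_J = cos(π/101) ≈ 0.9995163.
1 − cos²(π/101) = sin²(π/101) ⇒ √(1−ρ_J²) = sin(π/101) = 0.0310999.
ω* = 2/(1+0.0310999) = 1.9396763
ρ_SOR = ω* − 1 = 1.9396763 − 1 = 0.9396763.
ρ_SOR^m ≤ 10^(−9) ⇔ m ≥ 9·ln10/(−ln 0.9396763) = 20.7233/0.0622198 = 333.066; m = ⌈333.066⌉ = 334.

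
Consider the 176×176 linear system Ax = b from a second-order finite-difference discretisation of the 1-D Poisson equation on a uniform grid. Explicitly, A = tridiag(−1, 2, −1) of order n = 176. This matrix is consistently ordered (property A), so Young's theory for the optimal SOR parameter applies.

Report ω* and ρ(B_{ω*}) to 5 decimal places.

½·tridiag(1,0,1) at n=176: λ_k = cos(kπ/177); max |λ| at k=1 ⇒ ρ_J = cos(π/177) ≈ 0.99984.
√(1−ρ_J²) = |sin(π/177)| = 0.017748
[ω*] 2 ÷ (1 + 0.017748) = 2 ÷ 1.017748 = 1.96512.
ρ_SOR = ω* − 1 ≈ 0.96512.

ω* = 1.96512, ρ_SOR = 0.96512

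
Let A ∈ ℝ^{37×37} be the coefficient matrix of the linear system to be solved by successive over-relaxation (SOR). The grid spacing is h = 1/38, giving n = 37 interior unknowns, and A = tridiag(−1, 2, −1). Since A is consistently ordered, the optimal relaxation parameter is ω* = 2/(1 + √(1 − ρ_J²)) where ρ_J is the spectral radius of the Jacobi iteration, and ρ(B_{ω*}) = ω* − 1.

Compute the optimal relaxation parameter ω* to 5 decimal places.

½·tridiag(1,0,1) at n=37: λ_k = cos(kπ/38); max |λ| at k=1 ⇒ ρ_J = cos(π/38) ≈ 0.99658.
root = sin(π/38) = 0.082579  (since 1−cos² = sin²).
[ω*] 2 ÷ (1 + 0.082579) = 2 ÷ 1.082579 = 1.84744.
At ω = 1.84744 every |λ(B_ω)| = ω−1, so ρ_SOR = 0.84744.

ω* = 1.84744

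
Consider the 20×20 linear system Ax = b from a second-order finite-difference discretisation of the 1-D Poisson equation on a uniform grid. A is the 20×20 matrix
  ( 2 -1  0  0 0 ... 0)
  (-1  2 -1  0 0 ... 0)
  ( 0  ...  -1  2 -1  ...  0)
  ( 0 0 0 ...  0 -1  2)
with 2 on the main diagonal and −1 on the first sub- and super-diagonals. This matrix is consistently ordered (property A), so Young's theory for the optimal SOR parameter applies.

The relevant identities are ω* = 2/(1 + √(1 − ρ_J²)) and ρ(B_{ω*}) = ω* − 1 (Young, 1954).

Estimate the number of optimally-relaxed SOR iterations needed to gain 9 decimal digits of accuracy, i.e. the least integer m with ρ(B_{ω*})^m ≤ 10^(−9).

m = 70

[ρ_J] n=20: ρ(B_J) = cos(π/(n+1)) = cos(π/21) = 0.9888308.
root = sin(π/21) = 0.1490423  (since 1−cos² = sin²).
ω* = 2/(1+0.1490423) = 1.7405800
ρ_SOR = ω* − 1 = 1.7405800 − 1 = 0.7405800.
For 9 digits: m = 9·ln10 / (−ln 0.7405800) = 20.7233/0.300322 = 69.004; round up → m = 70.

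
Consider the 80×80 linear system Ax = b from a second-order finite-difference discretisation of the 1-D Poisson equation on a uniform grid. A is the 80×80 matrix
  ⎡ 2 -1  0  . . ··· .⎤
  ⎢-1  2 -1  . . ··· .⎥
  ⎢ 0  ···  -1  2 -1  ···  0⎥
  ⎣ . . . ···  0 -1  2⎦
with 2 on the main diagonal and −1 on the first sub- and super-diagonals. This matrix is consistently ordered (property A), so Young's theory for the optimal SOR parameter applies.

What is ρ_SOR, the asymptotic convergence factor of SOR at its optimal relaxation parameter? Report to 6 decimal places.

n=80: λ(B_J) = 1 − λ(A)/2 = cos(kπ/81); k=1 gives ρ_J = 0.999248.
√(1−ρ_J²) = |sin(π/81)| = 0.0387754
ω* = 2 / (1 + 0.0387754) = 2 / 1.0387754 ≈ 1.925344.
ρ_SOR = ω* − 1 = 1.925344 − 1 = 0.925344.

ρ_SOR = 0.925344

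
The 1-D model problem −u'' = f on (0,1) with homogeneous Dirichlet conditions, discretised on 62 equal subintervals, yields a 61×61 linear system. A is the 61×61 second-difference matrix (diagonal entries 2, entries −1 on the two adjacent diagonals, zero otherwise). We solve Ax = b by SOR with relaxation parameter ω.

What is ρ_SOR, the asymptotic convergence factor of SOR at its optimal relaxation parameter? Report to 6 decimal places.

ρ_SOR = 0.903585

B_J for the 61×61 system has eigenvalues cos(kπ/62); ρ_J = cos(π/62) = 0.998717.
√(1 − cos²(π/62)) = sin(π/62) ≈ 0.0506492.
ω* = 2/(1+0.0506492) = 1.903585
Hence ρ(B_{ω*}) = 1.903585 − 1 = 0.903585.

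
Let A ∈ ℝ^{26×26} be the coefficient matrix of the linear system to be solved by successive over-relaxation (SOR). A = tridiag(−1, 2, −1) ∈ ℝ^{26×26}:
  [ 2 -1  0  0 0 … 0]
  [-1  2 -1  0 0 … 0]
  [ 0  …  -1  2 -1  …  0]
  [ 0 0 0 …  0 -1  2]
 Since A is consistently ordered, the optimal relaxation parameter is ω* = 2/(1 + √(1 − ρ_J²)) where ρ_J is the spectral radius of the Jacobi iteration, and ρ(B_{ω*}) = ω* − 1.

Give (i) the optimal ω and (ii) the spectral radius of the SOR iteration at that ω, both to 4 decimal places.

ω* = 1.7920, ρ_SOR = 0.7920

ρ_J = max_k |cos(kπ/27)| = cos(π/27) = 0.9932
√(1 − cos²(π/27)) = sin(π/27) ≈ 0.11609.
So ω* = 2/1.11609 = 1.7920 (Young).
[ρ_SOR] ω* − 1 = 0.7920.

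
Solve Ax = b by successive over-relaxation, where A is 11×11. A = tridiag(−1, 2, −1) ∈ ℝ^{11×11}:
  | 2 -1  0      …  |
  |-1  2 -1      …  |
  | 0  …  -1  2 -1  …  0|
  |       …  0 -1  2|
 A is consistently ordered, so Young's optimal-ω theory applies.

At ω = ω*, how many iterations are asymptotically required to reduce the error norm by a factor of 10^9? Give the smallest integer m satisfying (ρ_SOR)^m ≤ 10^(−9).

spectrum of D⁻¹(L+U) = {cos(kπ/12) : 1≤k≤11}; ρ_J = cos(π/12) = 0.9659258.
√(1 − cos²(π/12)) = sin(π/12) ≈ 0.2588190.
Young: ω* = 2/(1+√(1−ρ_J²)) = 2/(1+0.2588190) = 2/1.2588190 = 1.5887908.
[ρ_SOR] ω* − 1 = 0.5887908.
(0.5887908)^m ≤ 10^{−9}  ⇒  m·ln(0.5887908) ≤ −9·ln10  ⇒  m ≥ 39.124  ⇒  m = 40

m = 40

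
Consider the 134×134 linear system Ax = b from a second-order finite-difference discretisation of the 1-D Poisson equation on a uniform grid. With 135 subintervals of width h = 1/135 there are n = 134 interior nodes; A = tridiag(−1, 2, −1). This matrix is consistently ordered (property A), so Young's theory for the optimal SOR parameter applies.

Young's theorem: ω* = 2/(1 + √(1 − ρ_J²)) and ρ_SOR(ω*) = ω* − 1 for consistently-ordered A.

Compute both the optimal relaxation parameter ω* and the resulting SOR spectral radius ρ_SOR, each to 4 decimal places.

B_J for the 134×134 system has eigenvalues cos(kπ/135); ρ_J = cos(π/135) = 0.9997.
root = sin(π/135) = 0.02327  (since 1−cos² = sin²).
Then 2/(1+√(1−ρ_J²)) = 2/(1+0.02327); ω* = 2/1.02327 = 1.9545.
At ω = 1.9545 every |λ(B_ω)| = ω−1, so ρ_SOR = 0.9545.

ω* = 1.9545, ρ_SOR = 0.9545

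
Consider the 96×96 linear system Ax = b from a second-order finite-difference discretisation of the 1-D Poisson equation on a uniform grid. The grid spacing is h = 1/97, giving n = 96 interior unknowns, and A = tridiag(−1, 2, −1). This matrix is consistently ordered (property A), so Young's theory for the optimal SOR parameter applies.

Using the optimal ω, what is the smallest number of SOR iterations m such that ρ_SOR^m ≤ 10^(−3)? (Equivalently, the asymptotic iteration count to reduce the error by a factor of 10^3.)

m = 107

½·tridiag(1,0,1) at n=96: λ_k = cos(kπ/97); max |λ| at k=1 ⇒ ρ_J = cos(π/97) ≈ 0.9994756.
√(1−ρ_J²) = |sin(π/97)| = 0.0323819
[ω*] 2 ÷ (1 + 0.0323819) = 2 ÷ 1.0323819 = 1.9372676.
[ρ_SOR] ω* − 1 = 0.9372676.
3·ln10 = 6.90776; −ln(0.9372676) = 0.0647864; m = ⌈6.90776/0.0647864⌉ = ⌈106.624⌉ = 107.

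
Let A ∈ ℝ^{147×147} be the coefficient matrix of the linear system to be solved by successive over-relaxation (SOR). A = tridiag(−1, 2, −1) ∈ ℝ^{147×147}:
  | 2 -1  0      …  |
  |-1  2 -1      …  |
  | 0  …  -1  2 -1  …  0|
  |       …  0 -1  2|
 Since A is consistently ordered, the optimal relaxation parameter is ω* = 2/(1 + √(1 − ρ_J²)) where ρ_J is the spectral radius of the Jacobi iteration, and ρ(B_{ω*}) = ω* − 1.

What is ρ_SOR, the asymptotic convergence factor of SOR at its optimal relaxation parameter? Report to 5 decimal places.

ρ_SOR = 0.95843

ρ_J = max_k |cos(kπ/148)| = cos(π/148) = 0.99977
1 − cos²(π/148) = sin²(π/148) ⇒ √(1−ρ_J²) = sin(π/148) = 0.021225.
Then 2/(1+√(1−ρ_J²)) = 2/(1+0.021225); ω* = 2/1.021225 = 1.95843.
and ρ(B_{ω*}) = 1.95843 − 1 = 0.95843.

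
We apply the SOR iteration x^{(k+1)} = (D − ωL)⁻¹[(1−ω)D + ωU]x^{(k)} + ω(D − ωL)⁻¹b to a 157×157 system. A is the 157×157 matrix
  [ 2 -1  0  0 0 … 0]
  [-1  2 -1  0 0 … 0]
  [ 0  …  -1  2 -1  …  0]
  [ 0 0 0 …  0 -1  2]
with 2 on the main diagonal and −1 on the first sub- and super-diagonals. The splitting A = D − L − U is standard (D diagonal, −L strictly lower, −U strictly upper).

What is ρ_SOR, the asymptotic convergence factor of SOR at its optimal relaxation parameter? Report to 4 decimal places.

ρ_SOR = 0.9610

½·tridiag(1,0,1) at n=157: λ_k = cos(kπ/158); max |λ| at k=1 ⇒ ρ_J = cos(π/158) ≈ 0.9998.
√(1−ρ_J²) simplifies to sin(π/158) = 0.01988.
ω* = 2 / (1 + 0.01988) = 2 / 1.01988 ≈ 1.9610.
and ρ(B_{ω*}) = 1.9610 − 1 = 0.9610.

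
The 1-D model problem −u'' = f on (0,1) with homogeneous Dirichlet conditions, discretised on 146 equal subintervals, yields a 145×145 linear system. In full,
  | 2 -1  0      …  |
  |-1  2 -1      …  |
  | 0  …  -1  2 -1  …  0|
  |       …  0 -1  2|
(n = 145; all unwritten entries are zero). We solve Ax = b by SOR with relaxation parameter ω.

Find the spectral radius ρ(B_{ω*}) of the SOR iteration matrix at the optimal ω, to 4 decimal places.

ρ_SOR = 0.9579

[ρ_J] n=145: ρ(B_J) = cos(π/(n+1)) = cos(π/146) = 0.9998.
√(1−ρ_J²) simplifies to sin(π/146) = 0.02152.
Then 2/(1+√(1−ρ_J²)) = 2/(1+0.02152); ω* = 2/1.02152 = 1.9579.
and ρ(B_{ω*}) = 1.9579 − 1 = 0.9579.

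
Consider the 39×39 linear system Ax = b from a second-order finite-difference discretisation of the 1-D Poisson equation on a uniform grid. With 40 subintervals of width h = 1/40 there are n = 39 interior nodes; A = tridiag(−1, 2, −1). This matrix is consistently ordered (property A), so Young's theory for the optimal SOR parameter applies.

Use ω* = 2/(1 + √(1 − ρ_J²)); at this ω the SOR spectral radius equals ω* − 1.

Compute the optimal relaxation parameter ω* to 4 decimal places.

With n=39, ρ(Jacobi) = cos(π/40) = 0.9969.
root = sin(π/40) = 0.07846  (since 1−cos² = sin²).
So ω* = 2/1.07846 = 1.8545 (Young).
ρ(B_{ω*}) = ω*−1 = 0.8545

ω* = 1.8545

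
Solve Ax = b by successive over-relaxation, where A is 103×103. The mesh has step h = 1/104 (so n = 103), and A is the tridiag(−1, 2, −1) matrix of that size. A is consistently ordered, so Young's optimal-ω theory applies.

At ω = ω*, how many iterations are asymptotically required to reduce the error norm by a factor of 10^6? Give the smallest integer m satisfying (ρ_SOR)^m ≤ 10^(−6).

m = 229

½·tridiag(1,0,1) at n=103: λ_k = cos(kπ/104); max |λ| at k=1 ⇒ ρ_J = cos(π/104) ≈ 0.9995438.
√(1 − cos²(π/104)) = sin(π/104) ≈ 0.0302030.
ω* = 2/(1+0.0302030) = 1.9413650
ρ_SOR = ω* − 1 = 1.9413650 − 1 = 0.9413650.
6·ln10 = 13.8155; −ln(0.9413650) = 0.0604243; m = ⌈13.8155/0.0604243⌉ = ⌈228.641⌉ = 229.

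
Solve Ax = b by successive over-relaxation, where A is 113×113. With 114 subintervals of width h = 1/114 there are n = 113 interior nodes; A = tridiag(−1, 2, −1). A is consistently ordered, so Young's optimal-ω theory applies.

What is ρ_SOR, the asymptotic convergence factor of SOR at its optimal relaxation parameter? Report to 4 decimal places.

ρ_J = max_k |cos(kπ/114)| = cos(π/114) = 0.9996
1 − cos²(π/114) = sin²(π/114) ⇒ √(1−ρ_J²) = sin(π/114) = 0.02755.
ω* = 2 / (1 + 0.02755) = 2 / 1.02755 ≈ 1.9464.
ρ(B_{ω*}) = ω*−1 = 0.9464

ρ_SOR = 0.9464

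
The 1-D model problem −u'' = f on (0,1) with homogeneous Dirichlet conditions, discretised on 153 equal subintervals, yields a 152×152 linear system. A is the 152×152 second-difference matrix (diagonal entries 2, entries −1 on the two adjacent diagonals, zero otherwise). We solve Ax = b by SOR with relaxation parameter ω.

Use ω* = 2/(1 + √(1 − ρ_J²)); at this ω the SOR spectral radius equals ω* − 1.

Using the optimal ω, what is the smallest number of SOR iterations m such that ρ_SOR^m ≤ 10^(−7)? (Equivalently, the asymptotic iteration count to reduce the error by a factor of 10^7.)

With n=152, ρ(Jacobi) = cos(π/153) = 0.9997892.
√(1−ρ_J²) = |sin(π/153)| = 0.0205318
Young: ω* = 2/(1+√(1−ρ_J²)) = 2/(1+0.0205318) = 2/1.0205318 = 1.9597625.
Hence ρ(B_{ω*}) = 1.9597625 − 1 = 0.9597625.
ρ_SOR^m ≤ 10^(−7) ⇔ m ≥ 7·ln10/(−ln 0.9597625) = 16.1181/0.0410694 = 392.460; m = ⌈392.460⌉ = 393.

m = 393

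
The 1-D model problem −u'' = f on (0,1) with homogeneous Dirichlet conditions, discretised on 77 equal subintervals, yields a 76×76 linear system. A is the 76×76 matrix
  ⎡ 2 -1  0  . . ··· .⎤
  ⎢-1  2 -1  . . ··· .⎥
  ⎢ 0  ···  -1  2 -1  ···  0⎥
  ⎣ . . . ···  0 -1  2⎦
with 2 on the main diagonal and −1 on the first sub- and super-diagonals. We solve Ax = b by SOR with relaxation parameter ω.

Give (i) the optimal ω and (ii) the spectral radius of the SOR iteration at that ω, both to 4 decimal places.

[ρ_J] n=76: ρ(B_J) = cos(π/(n+1)) = cos(π/77) = 0.9992.
√(1−ρ_J²) simplifies to sin(π/77) = 0.04079.
Then 2/(1+√(1−ρ_J²)) = 2/(1+0.04079); ω* = 2/1.04079 = 1.9216.
[ρ_SOR] ω* − 1 = 0.9216.

ω* = 1.9216, ρ_SOR = 0.9216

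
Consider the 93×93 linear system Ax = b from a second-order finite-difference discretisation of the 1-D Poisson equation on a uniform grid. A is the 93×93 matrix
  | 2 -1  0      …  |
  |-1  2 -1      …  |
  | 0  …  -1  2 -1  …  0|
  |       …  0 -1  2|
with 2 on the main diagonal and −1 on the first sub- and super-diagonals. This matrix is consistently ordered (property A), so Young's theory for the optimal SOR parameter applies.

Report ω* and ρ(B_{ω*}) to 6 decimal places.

With n=93, ρ(Jacobi) = cos(π/94) = 0.999442.
1 − cos²(π/94) = sin²(π/94) ⇒ √(1−ρ_J²) = sin(π/94) = 0.0334150.
ω* = 2 / (1 + 0.0334150) = 2 / 1.0334150 ≈ 1.935331.
At ω = 1.935331 every |λ(B_ω)| = ω−1, so ρ_SOR = 0.935331.

ω* = 1.935331, ρ_SOR = 0.935331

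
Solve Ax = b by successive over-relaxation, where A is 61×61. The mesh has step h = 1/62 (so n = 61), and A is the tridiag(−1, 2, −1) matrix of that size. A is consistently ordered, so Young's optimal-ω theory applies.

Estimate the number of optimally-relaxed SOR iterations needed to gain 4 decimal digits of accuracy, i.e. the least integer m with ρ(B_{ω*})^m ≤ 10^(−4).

m = 91

n=61: λ(B_J) = 1 − λ(A)/2 = cos(kπ/62); k=1 gives ρ_J = 0.9987165.
root = sin(π/62) = 0.0506492  (since 1−cos² = sin²).
ω* = 2/(1+0.0506492) = 1.9035849
[ρ_SOR] ω* − 1 = 0.9035849.
(0.9035849)^m ≤ 10^{−4}  ⇒  m·ln(0.9035849) ≤ −4·ln10  ⇒  m ≥ 90.845  ⇒  m = 91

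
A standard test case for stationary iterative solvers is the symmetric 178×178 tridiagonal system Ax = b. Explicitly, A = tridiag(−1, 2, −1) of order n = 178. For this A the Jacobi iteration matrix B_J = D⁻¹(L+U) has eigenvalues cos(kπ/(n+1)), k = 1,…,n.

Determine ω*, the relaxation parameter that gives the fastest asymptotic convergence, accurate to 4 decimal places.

spectrum of D⁻¹(L+U) = {cos(kπ/179) : 1≤k≤178}; ρ_J = cos(π/179) = 0.9998.
√(1−ρ_J²) = |sin(π/179)| = 0.01755
ω* = 2/(1+0.01755) = 1.9655
[ρ_SOR] ω* − 1 = 0.9655.

ω* = 1.9655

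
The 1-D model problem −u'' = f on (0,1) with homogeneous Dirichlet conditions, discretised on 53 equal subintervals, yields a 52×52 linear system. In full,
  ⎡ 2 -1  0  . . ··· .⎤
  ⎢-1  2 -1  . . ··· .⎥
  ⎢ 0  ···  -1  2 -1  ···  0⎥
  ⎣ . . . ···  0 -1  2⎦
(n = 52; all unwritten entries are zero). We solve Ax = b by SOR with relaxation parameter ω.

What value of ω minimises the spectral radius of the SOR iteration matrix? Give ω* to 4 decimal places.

ρ_J = max_k |cos(kπ/53)| = cos(π/53) = 0.9982
√(1−ρ_J²) = |sin(π/53)| = 0.05924
ω* = 2/(1 + 0.05924) = 2/1.05924 = 1.8881.
ρ(B_{ω*}) = ω*−1 = 0.8881

ω* = 1.8881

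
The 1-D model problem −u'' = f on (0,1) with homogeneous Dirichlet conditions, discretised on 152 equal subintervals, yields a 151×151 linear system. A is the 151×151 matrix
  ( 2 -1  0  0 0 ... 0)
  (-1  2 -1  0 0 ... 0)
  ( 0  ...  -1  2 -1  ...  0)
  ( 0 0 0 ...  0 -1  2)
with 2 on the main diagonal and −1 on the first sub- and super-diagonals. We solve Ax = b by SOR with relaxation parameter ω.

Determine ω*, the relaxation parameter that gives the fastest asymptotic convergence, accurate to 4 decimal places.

ω* = 1.9595

[ρ_J] n=151: ρ(B_J) = cos(π/(n+1)) = cos(π/152) = 0.9998.
√(1 − cos²(π/152)) = sin(π/152) ≈ 0.02067.
ω* = 2 / (1 + 0.02067) = 2 / 1.02067 ≈ 1.9595.
ρ_SOR = ω* − 1 = 1.9595 − 1 = 0.9595.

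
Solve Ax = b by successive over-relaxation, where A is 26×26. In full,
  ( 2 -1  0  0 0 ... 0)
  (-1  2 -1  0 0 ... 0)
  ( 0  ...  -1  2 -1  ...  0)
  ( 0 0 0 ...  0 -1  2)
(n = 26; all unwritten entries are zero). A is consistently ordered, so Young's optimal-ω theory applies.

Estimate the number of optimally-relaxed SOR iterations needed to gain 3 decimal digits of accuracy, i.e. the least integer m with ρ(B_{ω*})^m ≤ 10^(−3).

½·tridiag(1,0,1) at n=26: λ_k = cos(kπ/27); max |λ| at k=1 ⇒ ρ_J = cos(π/27) ≈ 0.9932384.
root = sin(π/27) = 0.1160929  (since 1−cos² = sin²).
ω* = 2/(1 + 0.1160929) = 2/1.1160929 = 1.7919655.
ρ(B_{ω*}) = ω*−1 = 0.7919655
Need (0.7919655)^m ≤ 10^(−3): m ≥ 3·ln10/|ln 0.7919655| = 6.90776/0.233237 = 29.617 ⇒ m = 30.

m = 30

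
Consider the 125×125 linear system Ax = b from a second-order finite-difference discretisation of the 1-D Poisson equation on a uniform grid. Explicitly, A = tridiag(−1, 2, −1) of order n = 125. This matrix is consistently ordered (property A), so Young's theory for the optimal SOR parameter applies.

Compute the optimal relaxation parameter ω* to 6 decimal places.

[ρ_J] n=125: ρ(B_J) = cos(π/(n+1)) = cos(π/126) = 0.999689.
√(1−ρ_J²) simplifies to sin(π/126) = 0.0249307.
ω* = 2 / (1 + 0.0249307) = 2 / 1.0249307 ≈ 1.951351.
ρ_SOR = ω* − 1 ≈ 0.951351.

ω* = 1.951351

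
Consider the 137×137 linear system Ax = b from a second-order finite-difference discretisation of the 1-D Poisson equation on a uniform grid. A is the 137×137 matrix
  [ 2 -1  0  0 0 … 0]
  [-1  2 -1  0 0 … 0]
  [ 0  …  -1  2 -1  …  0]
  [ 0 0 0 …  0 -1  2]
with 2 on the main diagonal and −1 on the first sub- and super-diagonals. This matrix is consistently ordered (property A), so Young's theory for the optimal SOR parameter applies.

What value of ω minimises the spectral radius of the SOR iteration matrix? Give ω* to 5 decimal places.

n=137: λ(B_J) = 1 − λ(A)/2 = cos(kπ/138); k=1 gives ρ_J = 0.99974.
√(1−ρ_J²) = |sin(π/138)| = 0.022763
Then 2/(1+√(1−ρ_J²)) = 2/(1+0.022763); ω* = 2/1.022763 = 1.95549.
At ω = 1.95549 every |λ(B_ω)| = ω−1, so ρ_SOR = 0.95549.

ω* = 1.95549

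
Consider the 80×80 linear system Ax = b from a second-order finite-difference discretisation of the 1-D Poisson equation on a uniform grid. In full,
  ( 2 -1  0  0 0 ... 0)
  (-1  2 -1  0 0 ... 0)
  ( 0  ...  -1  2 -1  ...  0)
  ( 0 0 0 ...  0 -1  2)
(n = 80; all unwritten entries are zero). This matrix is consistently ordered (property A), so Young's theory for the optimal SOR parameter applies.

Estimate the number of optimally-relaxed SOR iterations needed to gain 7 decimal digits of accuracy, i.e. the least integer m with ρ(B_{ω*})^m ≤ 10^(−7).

m = 208

n=80: λ(B_J) = 1 − λ(A)/2 = cos(kπ/81); k=1 gives ρ_J = 0.9992480.
√(1 − cos²(π/81)) = sin(π/81) ≈ 0.0387754.
ω* = 2/(1+0.0387754) = 1.9253440
ρ_SOR = ω* − 1 ≈ 0.9253440.
m ≥ 7·ln10 / (−ln 0.9253440) = 207.735; smallest integer m = 208.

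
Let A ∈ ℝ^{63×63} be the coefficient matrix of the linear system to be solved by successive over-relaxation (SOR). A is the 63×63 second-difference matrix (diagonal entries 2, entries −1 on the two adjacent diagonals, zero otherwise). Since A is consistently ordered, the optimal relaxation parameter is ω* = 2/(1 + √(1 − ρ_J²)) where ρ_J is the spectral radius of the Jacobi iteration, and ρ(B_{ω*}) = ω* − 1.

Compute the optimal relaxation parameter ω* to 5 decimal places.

ω* = 1.90645

n=63: λ(B_J) = 1 − λ(A)/2 = cos(kπ/64); k=1 gives ρ_J = 0.99880.
√(1−ρ_J²) simplifies to sin(π/64) = 0.049068.
ω* = 2 / (1 + 0.049068) = 2 / 1.049068 ≈ 1.90645.
ρ(B_{ω*}) = ω*−1 = 0.90645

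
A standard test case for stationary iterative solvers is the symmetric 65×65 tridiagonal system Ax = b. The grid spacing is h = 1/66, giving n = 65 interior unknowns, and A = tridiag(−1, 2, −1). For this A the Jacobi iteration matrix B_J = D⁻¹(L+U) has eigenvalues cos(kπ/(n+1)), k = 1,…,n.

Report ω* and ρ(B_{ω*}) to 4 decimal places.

ω* = 1.9092, ρ_SOR = 0.9092

B_J for the 65×65 system has eigenvalues cos(kπ/66); ρ_J = cos(π/66) = 0.9989.
root = sin(π/66) = 0.04758  (since 1−cos² = sin²).
ω* = 2/(1+0.04758) = 1.9092
Hence ρ(B_{ω*}) = 1.9092 − 1 = 0.9092.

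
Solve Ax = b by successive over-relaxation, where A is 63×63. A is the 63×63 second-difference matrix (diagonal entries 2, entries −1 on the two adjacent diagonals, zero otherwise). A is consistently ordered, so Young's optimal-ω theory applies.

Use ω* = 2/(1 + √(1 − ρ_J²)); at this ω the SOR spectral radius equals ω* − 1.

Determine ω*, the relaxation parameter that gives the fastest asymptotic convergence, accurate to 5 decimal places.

spectrum of D⁻¹(L+U) = {cos(kπ/64) : 1≤k≤63}; ρ_J = cos(π/64) = 0.99880.
root = sin(π/64) = 0.049068  (since 1−cos² = sin²).
ω* = 2/(1 + 0.049068) = 2/1.049068 = 1.90645.
At ω = 1.90645 every |λ(B_ω)| = ω−1, so ρ_SOR = 0.90645.

ω* = 1.90645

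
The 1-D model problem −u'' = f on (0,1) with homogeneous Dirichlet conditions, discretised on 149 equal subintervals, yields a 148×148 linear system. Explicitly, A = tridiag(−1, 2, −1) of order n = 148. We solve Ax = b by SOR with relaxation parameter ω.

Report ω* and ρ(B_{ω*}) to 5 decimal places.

ω* = 1.95870, ρ_SOR = 0.95870

spectrum of D⁻¹(L+U) = {cos(kπ/149) : 1≤k≤148}; ρ_J = cos(π/149) = 0.99978.
√(1 − cos²(π/149)) = sin(π/149) ≈ 0.021083.
Young: ω* = 2/(1+√(1−ρ_J²)) = 2/(1+0.021083) = 2/1.021083 = 1.95870.
ρ(B_{ω*}) = ω*−1 = 0.95870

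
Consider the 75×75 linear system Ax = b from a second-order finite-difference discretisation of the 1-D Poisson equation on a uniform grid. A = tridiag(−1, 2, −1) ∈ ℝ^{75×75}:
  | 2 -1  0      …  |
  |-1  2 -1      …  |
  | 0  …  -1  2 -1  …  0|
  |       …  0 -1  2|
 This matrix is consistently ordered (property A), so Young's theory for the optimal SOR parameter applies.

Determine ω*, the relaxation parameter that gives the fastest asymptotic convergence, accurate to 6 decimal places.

With n=75, ρ(Jacobi) = cos(π/76) = 0.999146.
root = sin(π/76) = 0.0413250  (since 1−cos² = sin²).
[ω*] 2 ÷ (1 + 0.0413250) = 2 ÷ 1.0413250 = 1.920630.
ρ_SOR = ω* − 1 = 1.920630 − 1 = 0.920630.

ω* = 1.920630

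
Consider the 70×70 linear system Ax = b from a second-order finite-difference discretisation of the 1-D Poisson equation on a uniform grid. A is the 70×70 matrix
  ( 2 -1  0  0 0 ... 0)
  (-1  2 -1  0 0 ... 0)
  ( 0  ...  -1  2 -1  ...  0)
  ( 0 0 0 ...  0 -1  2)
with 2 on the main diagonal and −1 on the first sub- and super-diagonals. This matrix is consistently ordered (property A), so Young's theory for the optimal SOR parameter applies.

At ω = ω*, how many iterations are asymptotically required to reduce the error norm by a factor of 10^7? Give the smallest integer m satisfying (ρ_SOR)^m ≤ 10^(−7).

ρ_J = max_k |cos(kπ/71)| = cos(π/71) = 0.9990212
√(1−ρ_J²) = |sin(π/71)| = 0.0442333
Then 2/(1+√(1−ρ_J²)) = 2/(1+0.0442333); ω* = 2/1.0442333 = 1.9152808.
and ρ(B_{ω*}) = 1.9152808 − 1 = 0.9152808.
ρ_SOR^m ≤ 10^(−7) ⇔ m ≥ 7·ln10/(−ln 0.9152808) = 16.1181/0.0885244 = 182.075; m = ⌈182.075⌉ = 183.

m = 183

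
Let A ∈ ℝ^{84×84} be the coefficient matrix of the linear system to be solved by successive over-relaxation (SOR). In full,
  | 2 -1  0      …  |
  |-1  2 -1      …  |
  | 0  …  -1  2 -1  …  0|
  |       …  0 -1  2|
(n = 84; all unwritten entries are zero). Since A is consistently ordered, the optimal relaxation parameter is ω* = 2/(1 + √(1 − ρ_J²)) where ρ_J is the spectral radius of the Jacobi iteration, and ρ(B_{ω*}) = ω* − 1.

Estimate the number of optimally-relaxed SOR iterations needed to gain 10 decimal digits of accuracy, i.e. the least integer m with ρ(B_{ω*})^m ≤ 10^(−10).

B_J for the 84×84 system has eigenvalues cos(kπ/85); ρ_J = cos(π/85) = 0.9993171.
root = sin(π/85) = 0.0369515  (since 1−cos² = sin²).
ω* = 2 / (1 + 0.0369515) = 2 / 1.0369515 ≈ 1.9287305.
ρ(B_{ω*}) = ω*−1 = 0.9287305
For 10 digits: m = 10·ln10 / (−ln 0.9287305) = 23.0259/0.0739367 = 311.427; round up → m = 312.

m = 312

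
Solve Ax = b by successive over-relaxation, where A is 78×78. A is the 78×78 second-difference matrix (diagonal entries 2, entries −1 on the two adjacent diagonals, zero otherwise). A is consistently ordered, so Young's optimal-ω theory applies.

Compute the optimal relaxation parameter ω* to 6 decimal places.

½·tridiag(1,0,1) at n=78: λ_k = cos(kπ/79); max |λ| at k=1 ⇒ ρ_J = cos(π/79) ≈ 0.999209.
root = sin(π/79) = 0.0397565  (since 1−cos² = sin²).
ω* = 2/(1 + 0.0397565) = 2/1.0397565 = 1.923527.
ρ_SOR = ω* − 1 = 1.923527 − 1 = 0.923527.

ω* = 1.923527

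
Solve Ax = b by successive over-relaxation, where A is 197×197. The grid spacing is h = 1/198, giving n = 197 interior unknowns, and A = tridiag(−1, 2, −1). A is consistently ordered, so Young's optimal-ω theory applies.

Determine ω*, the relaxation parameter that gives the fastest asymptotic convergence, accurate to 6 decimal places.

½·tridiag(1,0,1) at n=197: λ_k = cos(kπ/198); max |λ| at k=1 ⇒ ρ_J = cos(π/198) ≈ 0.999874.
√(1 − cos²(π/198)) = sin(π/198) ≈ 0.0158660.
Then 2/(1+√(1−ρ_J²)) = 2/(1+0.0158660); ω* = 2/1.0158660 = 1.968764.
ρ_SOR = ω* − 1 ≈ 0.968764.

ω* = 1.968764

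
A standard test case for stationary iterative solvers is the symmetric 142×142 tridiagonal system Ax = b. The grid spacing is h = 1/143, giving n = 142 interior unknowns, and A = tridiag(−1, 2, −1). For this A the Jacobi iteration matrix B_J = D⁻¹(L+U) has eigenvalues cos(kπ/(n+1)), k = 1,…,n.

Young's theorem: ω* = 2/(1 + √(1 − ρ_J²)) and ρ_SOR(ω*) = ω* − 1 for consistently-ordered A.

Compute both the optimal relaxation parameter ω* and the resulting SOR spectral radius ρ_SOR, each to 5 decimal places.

ω* = 1.95701, ρ_SOR = 0.95701

With n=142, ρ(Jacobi) = cos(π/143) = 0.99976.
√(1 − cos²(π/143)) = sin(π/143) ≈ 0.021967.
Young: ω* = 2/(1+√(1−ρ_J²)) = 2/(1+0.021967) = 2/1.021967 = 1.95701.
At ω = 1.95701 every |λ(B_ω)| = ω−1, so ρ_SOR = 0.95701.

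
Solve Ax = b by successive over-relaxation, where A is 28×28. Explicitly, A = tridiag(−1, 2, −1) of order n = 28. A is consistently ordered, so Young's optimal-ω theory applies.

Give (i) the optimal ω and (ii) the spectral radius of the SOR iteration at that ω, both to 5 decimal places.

ω* = 1.80486, ρ_SOR = 0.80486

ρ_J = max_k |cos(kπ/29)| = cos(π/29) = 0.99414
root = sin(π/29) = 0.108119  (since 1−cos² = sin²).
So ω* = 2/1.108119 = 1.80486 (Young).
Hence ρ(B_{ω*}) = 1.80486 − 1 = 0.80486.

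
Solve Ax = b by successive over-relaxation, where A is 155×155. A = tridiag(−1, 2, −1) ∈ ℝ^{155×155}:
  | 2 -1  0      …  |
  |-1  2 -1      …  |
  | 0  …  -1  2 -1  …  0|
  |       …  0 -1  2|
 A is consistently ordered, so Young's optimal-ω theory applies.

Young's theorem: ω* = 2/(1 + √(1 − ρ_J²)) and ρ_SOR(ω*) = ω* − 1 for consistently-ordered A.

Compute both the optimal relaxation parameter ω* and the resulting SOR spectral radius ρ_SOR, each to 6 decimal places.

ω* = 1.960521, ρ_SOR = 0.960521

[ρ_J] n=155: ρ(B_J) = cos(π/(n+1)) = cos(π/156) = 0.999797.
√(1 − cos²(π/156)) = sin(π/156) ≈ 0.0201371.
Young: ω* = 2/(1+√(1−ρ_J²)) = 2/(1+0.0201371) = 2/1.0201371 = 1.960521.
and ρ(B_{ω*}) = 1.960521 − 1 = 0.960521.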